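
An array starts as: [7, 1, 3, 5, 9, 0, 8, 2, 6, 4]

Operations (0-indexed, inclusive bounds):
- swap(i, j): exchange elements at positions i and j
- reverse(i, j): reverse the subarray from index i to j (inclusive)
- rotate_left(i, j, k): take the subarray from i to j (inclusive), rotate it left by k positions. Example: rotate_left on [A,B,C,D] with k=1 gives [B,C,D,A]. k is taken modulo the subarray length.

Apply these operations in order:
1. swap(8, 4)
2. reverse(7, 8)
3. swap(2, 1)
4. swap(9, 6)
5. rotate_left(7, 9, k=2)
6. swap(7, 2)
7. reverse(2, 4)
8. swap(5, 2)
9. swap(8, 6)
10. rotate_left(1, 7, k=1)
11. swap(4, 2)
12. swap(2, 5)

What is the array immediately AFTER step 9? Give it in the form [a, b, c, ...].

After 1 (swap(8, 4)): [7, 1, 3, 5, 6, 0, 8, 2, 9, 4]
After 2 (reverse(7, 8)): [7, 1, 3, 5, 6, 0, 8, 9, 2, 4]
After 3 (swap(2, 1)): [7, 3, 1, 5, 6, 0, 8, 9, 2, 4]
After 4 (swap(9, 6)): [7, 3, 1, 5, 6, 0, 4, 9, 2, 8]
After 5 (rotate_left(7, 9, k=2)): [7, 3, 1, 5, 6, 0, 4, 8, 9, 2]
After 6 (swap(7, 2)): [7, 3, 8, 5, 6, 0, 4, 1, 9, 2]
After 7 (reverse(2, 4)): [7, 3, 6, 5, 8, 0, 4, 1, 9, 2]
After 8 (swap(5, 2)): [7, 3, 0, 5, 8, 6, 4, 1, 9, 2]
After 9 (swap(8, 6)): [7, 3, 0, 5, 8, 6, 9, 1, 4, 2]

Answer: [7, 3, 0, 5, 8, 6, 9, 1, 4, 2]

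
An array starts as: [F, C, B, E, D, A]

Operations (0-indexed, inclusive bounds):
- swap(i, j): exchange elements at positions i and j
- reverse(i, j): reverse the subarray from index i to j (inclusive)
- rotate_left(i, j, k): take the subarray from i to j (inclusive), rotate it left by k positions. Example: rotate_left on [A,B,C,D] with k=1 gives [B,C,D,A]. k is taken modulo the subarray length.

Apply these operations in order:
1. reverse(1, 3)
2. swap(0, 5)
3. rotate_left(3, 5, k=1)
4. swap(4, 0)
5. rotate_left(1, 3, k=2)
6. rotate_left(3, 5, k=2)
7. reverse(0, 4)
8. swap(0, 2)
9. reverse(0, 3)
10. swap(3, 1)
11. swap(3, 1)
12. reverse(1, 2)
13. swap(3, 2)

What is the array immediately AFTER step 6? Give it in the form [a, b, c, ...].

After 1 (reverse(1, 3)): [F, E, B, C, D, A]
After 2 (swap(0, 5)): [A, E, B, C, D, F]
After 3 (rotate_left(3, 5, k=1)): [A, E, B, D, F, C]
After 4 (swap(4, 0)): [F, E, B, D, A, C]
After 5 (rotate_left(1, 3, k=2)): [F, D, E, B, A, C]
After 6 (rotate_left(3, 5, k=2)): [F, D, E, C, B, A]

Answer: [F, D, E, C, B, A]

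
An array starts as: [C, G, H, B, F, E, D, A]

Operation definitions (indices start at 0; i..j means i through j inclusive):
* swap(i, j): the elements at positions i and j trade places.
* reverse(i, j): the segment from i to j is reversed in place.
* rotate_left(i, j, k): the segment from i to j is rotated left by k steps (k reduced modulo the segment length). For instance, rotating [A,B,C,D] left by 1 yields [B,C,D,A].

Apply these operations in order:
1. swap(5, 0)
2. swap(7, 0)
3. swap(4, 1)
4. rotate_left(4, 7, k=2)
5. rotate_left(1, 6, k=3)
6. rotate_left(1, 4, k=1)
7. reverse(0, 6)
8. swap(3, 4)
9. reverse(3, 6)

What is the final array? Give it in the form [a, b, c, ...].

Answer: [B, H, D, A, E, F, G, C]

Derivation:
After 1 (swap(5, 0)): [E, G, H, B, F, C, D, A]
After 2 (swap(7, 0)): [A, G, H, B, F, C, D, E]
After 3 (swap(4, 1)): [A, F, H, B, G, C, D, E]
After 4 (rotate_left(4, 7, k=2)): [A, F, H, B, D, E, G, C]
After 5 (rotate_left(1, 6, k=3)): [A, D, E, G, F, H, B, C]
After 6 (rotate_left(1, 4, k=1)): [A, E, G, F, D, H, B, C]
After 7 (reverse(0, 6)): [B, H, D, F, G, E, A, C]
After 8 (swap(3, 4)): [B, H, D, G, F, E, A, C]
After 9 (reverse(3, 6)): [B, H, D, A, E, F, G, C]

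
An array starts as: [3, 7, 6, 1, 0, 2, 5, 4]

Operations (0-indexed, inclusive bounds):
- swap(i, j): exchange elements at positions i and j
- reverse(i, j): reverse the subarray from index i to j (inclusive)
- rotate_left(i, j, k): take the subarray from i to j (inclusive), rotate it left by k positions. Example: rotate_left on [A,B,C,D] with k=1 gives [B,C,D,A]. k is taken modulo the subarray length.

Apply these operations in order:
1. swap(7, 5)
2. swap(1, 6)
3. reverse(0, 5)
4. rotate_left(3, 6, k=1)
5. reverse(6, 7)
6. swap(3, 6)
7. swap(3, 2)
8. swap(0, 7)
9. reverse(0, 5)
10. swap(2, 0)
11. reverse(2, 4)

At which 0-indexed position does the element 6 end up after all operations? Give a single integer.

Answer: 5

Derivation:
After 1 (swap(7, 5)): [3, 7, 6, 1, 0, 4, 5, 2]
After 2 (swap(1, 6)): [3, 5, 6, 1, 0, 4, 7, 2]
After 3 (reverse(0, 5)): [4, 0, 1, 6, 5, 3, 7, 2]
After 4 (rotate_left(3, 6, k=1)): [4, 0, 1, 5, 3, 7, 6, 2]
After 5 (reverse(6, 7)): [4, 0, 1, 5, 3, 7, 2, 6]
After 6 (swap(3, 6)): [4, 0, 1, 2, 3, 7, 5, 6]
After 7 (swap(3, 2)): [4, 0, 2, 1, 3, 7, 5, 6]
After 8 (swap(0, 7)): [6, 0, 2, 1, 3, 7, 5, 4]
After 9 (reverse(0, 5)): [7, 3, 1, 2, 0, 6, 5, 4]
After 10 (swap(2, 0)): [1, 3, 7, 2, 0, 6, 5, 4]
After 11 (reverse(2, 4)): [1, 3, 0, 2, 7, 6, 5, 4]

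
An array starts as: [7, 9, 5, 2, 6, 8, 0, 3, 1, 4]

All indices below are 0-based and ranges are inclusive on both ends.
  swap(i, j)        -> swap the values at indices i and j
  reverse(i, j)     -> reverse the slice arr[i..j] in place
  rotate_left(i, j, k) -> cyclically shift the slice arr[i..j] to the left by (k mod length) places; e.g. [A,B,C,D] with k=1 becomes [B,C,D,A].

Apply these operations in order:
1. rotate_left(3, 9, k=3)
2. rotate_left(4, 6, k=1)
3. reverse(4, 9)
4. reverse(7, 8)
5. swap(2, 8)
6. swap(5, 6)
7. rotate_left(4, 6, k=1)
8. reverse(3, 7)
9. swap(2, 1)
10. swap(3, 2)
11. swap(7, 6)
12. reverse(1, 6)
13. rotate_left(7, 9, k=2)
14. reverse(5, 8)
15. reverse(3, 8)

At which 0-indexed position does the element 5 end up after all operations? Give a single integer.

Answer: 9

Derivation:
After 1 (rotate_left(3, 9, k=3)): [7, 9, 5, 0, 3, 1, 4, 2, 6, 8]
After 2 (rotate_left(4, 6, k=1)): [7, 9, 5, 0, 1, 4, 3, 2, 6, 8]
After 3 (reverse(4, 9)): [7, 9, 5, 0, 8, 6, 2, 3, 4, 1]
After 4 (reverse(7, 8)): [7, 9, 5, 0, 8, 6, 2, 4, 3, 1]
After 5 (swap(2, 8)): [7, 9, 3, 0, 8, 6, 2, 4, 5, 1]
After 6 (swap(5, 6)): [7, 9, 3, 0, 8, 2, 6, 4, 5, 1]
After 7 (rotate_left(4, 6, k=1)): [7, 9, 3, 0, 2, 6, 8, 4, 5, 1]
After 8 (reverse(3, 7)): [7, 9, 3, 4, 8, 6, 2, 0, 5, 1]
After 9 (swap(2, 1)): [7, 3, 9, 4, 8, 6, 2, 0, 5, 1]
After 10 (swap(3, 2)): [7, 3, 4, 9, 8, 6, 2, 0, 5, 1]
After 11 (swap(7, 6)): [7, 3, 4, 9, 8, 6, 0, 2, 5, 1]
After 12 (reverse(1, 6)): [7, 0, 6, 8, 9, 4, 3, 2, 5, 1]
After 13 (rotate_left(7, 9, k=2)): [7, 0, 6, 8, 9, 4, 3, 1, 2, 5]
After 14 (reverse(5, 8)): [7, 0, 6, 8, 9, 2, 1, 3, 4, 5]
After 15 (reverse(3, 8)): [7, 0, 6, 4, 3, 1, 2, 9, 8, 5]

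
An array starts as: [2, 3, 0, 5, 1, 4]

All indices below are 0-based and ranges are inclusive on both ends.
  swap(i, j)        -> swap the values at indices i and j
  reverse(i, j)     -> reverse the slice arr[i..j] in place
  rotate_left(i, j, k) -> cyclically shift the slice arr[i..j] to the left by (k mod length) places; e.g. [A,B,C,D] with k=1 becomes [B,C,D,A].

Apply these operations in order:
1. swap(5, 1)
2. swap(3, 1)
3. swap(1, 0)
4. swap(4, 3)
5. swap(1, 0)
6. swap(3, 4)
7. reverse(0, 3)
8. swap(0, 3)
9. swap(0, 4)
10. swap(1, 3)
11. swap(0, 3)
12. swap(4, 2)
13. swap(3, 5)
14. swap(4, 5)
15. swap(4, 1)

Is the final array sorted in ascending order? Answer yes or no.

After 1 (swap(5, 1)): [2, 4, 0, 5, 1, 3]
After 2 (swap(3, 1)): [2, 5, 0, 4, 1, 3]
After 3 (swap(1, 0)): [5, 2, 0, 4, 1, 3]
After 4 (swap(4, 3)): [5, 2, 0, 1, 4, 3]
After 5 (swap(1, 0)): [2, 5, 0, 1, 4, 3]
After 6 (swap(3, 4)): [2, 5, 0, 4, 1, 3]
After 7 (reverse(0, 3)): [4, 0, 5, 2, 1, 3]
After 8 (swap(0, 3)): [2, 0, 5, 4, 1, 3]
After 9 (swap(0, 4)): [1, 0, 5, 4, 2, 3]
After 10 (swap(1, 3)): [1, 4, 5, 0, 2, 3]
After 11 (swap(0, 3)): [0, 4, 5, 1, 2, 3]
After 12 (swap(4, 2)): [0, 4, 2, 1, 5, 3]
After 13 (swap(3, 5)): [0, 4, 2, 3, 5, 1]
After 14 (swap(4, 5)): [0, 4, 2, 3, 1, 5]
After 15 (swap(4, 1)): [0, 1, 2, 3, 4, 5]

Answer: yes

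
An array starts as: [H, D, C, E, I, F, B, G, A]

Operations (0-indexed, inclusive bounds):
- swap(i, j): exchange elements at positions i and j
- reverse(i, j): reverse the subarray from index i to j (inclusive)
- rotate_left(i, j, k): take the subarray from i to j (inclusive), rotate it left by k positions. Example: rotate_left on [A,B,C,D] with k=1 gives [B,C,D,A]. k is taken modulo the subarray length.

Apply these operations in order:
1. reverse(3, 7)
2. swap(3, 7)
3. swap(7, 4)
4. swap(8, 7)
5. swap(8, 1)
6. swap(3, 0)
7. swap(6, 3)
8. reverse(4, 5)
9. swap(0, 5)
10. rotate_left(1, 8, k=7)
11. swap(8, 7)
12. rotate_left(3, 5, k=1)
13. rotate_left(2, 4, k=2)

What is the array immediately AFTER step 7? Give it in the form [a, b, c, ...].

Answer: [E, B, C, I, G, F, H, A, D]

Derivation:
After 1 (reverse(3, 7)): [H, D, C, G, B, F, I, E, A]
After 2 (swap(3, 7)): [H, D, C, E, B, F, I, G, A]
After 3 (swap(7, 4)): [H, D, C, E, G, F, I, B, A]
After 4 (swap(8, 7)): [H, D, C, E, G, F, I, A, B]
After 5 (swap(8, 1)): [H, B, C, E, G, F, I, A, D]
After 6 (swap(3, 0)): [E, B, C, H, G, F, I, A, D]
After 7 (swap(6, 3)): [E, B, C, I, G, F, H, A, D]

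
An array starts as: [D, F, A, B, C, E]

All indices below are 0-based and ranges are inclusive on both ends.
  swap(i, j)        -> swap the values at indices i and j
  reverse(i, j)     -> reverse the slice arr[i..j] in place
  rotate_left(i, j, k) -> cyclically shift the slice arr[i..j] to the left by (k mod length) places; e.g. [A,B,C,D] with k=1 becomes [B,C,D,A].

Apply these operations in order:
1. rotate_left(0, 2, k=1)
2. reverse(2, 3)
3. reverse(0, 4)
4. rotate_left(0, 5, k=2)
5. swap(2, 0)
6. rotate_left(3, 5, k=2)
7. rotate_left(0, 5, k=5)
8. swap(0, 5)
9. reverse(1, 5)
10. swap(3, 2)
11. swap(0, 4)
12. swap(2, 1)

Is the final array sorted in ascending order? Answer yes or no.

After 1 (rotate_left(0, 2, k=1)): [F, A, D, B, C, E]
After 2 (reverse(2, 3)): [F, A, B, D, C, E]
After 3 (reverse(0, 4)): [C, D, B, A, F, E]
After 4 (rotate_left(0, 5, k=2)): [B, A, F, E, C, D]
After 5 (swap(2, 0)): [F, A, B, E, C, D]
After 6 (rotate_left(3, 5, k=2)): [F, A, B, D, E, C]
After 7 (rotate_left(0, 5, k=5)): [C, F, A, B, D, E]
After 8 (swap(0, 5)): [E, F, A, B, D, C]
After 9 (reverse(1, 5)): [E, C, D, B, A, F]
After 10 (swap(3, 2)): [E, C, B, D, A, F]
After 11 (swap(0, 4)): [A, C, B, D, E, F]
After 12 (swap(2, 1)): [A, B, C, D, E, F]

Answer: yes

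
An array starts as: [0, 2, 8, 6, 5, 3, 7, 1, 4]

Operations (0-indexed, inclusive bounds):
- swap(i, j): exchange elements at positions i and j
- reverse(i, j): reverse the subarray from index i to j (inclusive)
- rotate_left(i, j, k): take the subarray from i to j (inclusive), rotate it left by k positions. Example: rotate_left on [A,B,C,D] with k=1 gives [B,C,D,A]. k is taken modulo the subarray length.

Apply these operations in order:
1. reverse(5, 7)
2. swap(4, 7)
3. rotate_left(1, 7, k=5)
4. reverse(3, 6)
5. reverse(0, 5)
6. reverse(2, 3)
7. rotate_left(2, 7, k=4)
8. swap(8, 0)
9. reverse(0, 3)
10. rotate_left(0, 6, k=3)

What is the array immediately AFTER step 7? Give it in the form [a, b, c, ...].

Answer: [8, 6, 2, 1, 5, 3, 7, 0, 4]

Derivation:
After 1 (reverse(5, 7)): [0, 2, 8, 6, 5, 1, 7, 3, 4]
After 2 (swap(4, 7)): [0, 2, 8, 6, 3, 1, 7, 5, 4]
After 3 (rotate_left(1, 7, k=5)): [0, 7, 5, 2, 8, 6, 3, 1, 4]
After 4 (reverse(3, 6)): [0, 7, 5, 3, 6, 8, 2, 1, 4]
After 5 (reverse(0, 5)): [8, 6, 3, 5, 7, 0, 2, 1, 4]
After 6 (reverse(2, 3)): [8, 6, 5, 3, 7, 0, 2, 1, 4]
After 7 (rotate_left(2, 7, k=4)): [8, 6, 2, 1, 5, 3, 7, 0, 4]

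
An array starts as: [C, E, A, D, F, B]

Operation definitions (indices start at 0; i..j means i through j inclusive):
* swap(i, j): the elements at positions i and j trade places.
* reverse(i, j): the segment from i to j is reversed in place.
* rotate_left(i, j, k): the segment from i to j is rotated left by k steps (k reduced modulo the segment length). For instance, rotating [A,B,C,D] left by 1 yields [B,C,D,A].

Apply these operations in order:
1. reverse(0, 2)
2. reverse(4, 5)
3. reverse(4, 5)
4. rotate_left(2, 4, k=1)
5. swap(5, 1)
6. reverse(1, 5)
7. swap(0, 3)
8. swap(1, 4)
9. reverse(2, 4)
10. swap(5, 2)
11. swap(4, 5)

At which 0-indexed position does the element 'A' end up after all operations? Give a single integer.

Answer: 3

Derivation:
After 1 (reverse(0, 2)): [A, E, C, D, F, B]
After 2 (reverse(4, 5)): [A, E, C, D, B, F]
After 3 (reverse(4, 5)): [A, E, C, D, F, B]
After 4 (rotate_left(2, 4, k=1)): [A, E, D, F, C, B]
After 5 (swap(5, 1)): [A, B, D, F, C, E]
After 6 (reverse(1, 5)): [A, E, C, F, D, B]
After 7 (swap(0, 3)): [F, E, C, A, D, B]
After 8 (swap(1, 4)): [F, D, C, A, E, B]
After 9 (reverse(2, 4)): [F, D, E, A, C, B]
After 10 (swap(5, 2)): [F, D, B, A, C, E]
After 11 (swap(4, 5)): [F, D, B, A, E, C]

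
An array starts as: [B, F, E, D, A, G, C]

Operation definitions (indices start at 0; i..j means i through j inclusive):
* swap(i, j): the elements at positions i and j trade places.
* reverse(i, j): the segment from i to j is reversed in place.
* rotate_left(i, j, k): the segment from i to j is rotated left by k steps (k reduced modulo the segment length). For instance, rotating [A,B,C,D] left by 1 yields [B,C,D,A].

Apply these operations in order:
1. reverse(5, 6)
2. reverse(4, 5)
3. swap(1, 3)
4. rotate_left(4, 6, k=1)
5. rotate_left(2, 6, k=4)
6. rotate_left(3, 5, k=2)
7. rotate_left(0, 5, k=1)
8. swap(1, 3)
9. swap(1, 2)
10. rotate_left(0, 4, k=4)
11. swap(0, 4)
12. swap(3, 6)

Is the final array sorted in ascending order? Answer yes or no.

Answer: no

Derivation:
After 1 (reverse(5, 6)): [B, F, E, D, A, C, G]
After 2 (reverse(4, 5)): [B, F, E, D, C, A, G]
After 3 (swap(1, 3)): [B, D, E, F, C, A, G]
After 4 (rotate_left(4, 6, k=1)): [B, D, E, F, A, G, C]
After 5 (rotate_left(2, 6, k=4)): [B, D, C, E, F, A, G]
After 6 (rotate_left(3, 5, k=2)): [B, D, C, A, E, F, G]
After 7 (rotate_left(0, 5, k=1)): [D, C, A, E, F, B, G]
After 8 (swap(1, 3)): [D, E, A, C, F, B, G]
After 9 (swap(1, 2)): [D, A, E, C, F, B, G]
After 10 (rotate_left(0, 4, k=4)): [F, D, A, E, C, B, G]
After 11 (swap(0, 4)): [C, D, A, E, F, B, G]
After 12 (swap(3, 6)): [C, D, A, G, F, B, E]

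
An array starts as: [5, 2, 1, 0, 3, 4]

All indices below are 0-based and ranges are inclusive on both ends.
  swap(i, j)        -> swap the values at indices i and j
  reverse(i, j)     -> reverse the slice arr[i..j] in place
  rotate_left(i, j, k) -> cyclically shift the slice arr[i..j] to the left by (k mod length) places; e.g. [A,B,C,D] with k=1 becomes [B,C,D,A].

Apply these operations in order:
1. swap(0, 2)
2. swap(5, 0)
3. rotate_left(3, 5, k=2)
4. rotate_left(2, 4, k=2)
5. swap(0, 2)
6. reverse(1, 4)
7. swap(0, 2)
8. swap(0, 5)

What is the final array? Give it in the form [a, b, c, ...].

Answer: [3, 1, 0, 4, 2, 5]

Derivation:
After 1 (swap(0, 2)): [1, 2, 5, 0, 3, 4]
After 2 (swap(5, 0)): [4, 2, 5, 0, 3, 1]
After 3 (rotate_left(3, 5, k=2)): [4, 2, 5, 1, 0, 3]
After 4 (rotate_left(2, 4, k=2)): [4, 2, 0, 5, 1, 3]
After 5 (swap(0, 2)): [0, 2, 4, 5, 1, 3]
After 6 (reverse(1, 4)): [0, 1, 5, 4, 2, 3]
After 7 (swap(0, 2)): [5, 1, 0, 4, 2, 3]
After 8 (swap(0, 5)): [3, 1, 0, 4, 2, 5]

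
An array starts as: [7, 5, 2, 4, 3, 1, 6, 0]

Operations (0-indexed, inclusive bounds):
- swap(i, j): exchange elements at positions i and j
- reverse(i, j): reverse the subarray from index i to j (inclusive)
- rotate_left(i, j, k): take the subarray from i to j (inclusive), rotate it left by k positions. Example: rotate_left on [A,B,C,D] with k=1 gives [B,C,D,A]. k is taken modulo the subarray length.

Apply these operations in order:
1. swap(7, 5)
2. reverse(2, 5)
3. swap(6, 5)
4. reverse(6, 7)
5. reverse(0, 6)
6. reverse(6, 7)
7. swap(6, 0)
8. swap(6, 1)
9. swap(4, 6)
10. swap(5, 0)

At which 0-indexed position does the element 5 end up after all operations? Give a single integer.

After 1 (swap(7, 5)): [7, 5, 2, 4, 3, 0, 6, 1]
After 2 (reverse(2, 5)): [7, 5, 0, 3, 4, 2, 6, 1]
After 3 (swap(6, 5)): [7, 5, 0, 3, 4, 6, 2, 1]
After 4 (reverse(6, 7)): [7, 5, 0, 3, 4, 6, 1, 2]
After 5 (reverse(0, 6)): [1, 6, 4, 3, 0, 5, 7, 2]
After 6 (reverse(6, 7)): [1, 6, 4, 3, 0, 5, 2, 7]
After 7 (swap(6, 0)): [2, 6, 4, 3, 0, 5, 1, 7]
After 8 (swap(6, 1)): [2, 1, 4, 3, 0, 5, 6, 7]
After 9 (swap(4, 6)): [2, 1, 4, 3, 6, 5, 0, 7]
After 10 (swap(5, 0)): [5, 1, 4, 3, 6, 2, 0, 7]

Answer: 0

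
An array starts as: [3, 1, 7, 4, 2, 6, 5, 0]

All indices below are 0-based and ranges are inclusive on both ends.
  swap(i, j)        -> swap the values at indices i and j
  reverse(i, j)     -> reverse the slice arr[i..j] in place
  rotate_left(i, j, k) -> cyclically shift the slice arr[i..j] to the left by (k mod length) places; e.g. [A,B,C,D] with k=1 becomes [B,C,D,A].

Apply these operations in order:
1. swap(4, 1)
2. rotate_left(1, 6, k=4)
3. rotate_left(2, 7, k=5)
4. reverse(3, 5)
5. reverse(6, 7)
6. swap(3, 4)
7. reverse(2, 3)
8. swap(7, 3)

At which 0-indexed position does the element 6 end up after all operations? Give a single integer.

Answer: 1

Derivation:
After 1 (swap(4, 1)): [3, 2, 7, 4, 1, 6, 5, 0]
After 2 (rotate_left(1, 6, k=4)): [3, 6, 5, 2, 7, 4, 1, 0]
After 3 (rotate_left(2, 7, k=5)): [3, 6, 0, 5, 2, 7, 4, 1]
After 4 (reverse(3, 5)): [3, 6, 0, 7, 2, 5, 4, 1]
After 5 (reverse(6, 7)): [3, 6, 0, 7, 2, 5, 1, 4]
After 6 (swap(3, 4)): [3, 6, 0, 2, 7, 5, 1, 4]
After 7 (reverse(2, 3)): [3, 6, 2, 0, 7, 5, 1, 4]
After 8 (swap(7, 3)): [3, 6, 2, 4, 7, 5, 1, 0]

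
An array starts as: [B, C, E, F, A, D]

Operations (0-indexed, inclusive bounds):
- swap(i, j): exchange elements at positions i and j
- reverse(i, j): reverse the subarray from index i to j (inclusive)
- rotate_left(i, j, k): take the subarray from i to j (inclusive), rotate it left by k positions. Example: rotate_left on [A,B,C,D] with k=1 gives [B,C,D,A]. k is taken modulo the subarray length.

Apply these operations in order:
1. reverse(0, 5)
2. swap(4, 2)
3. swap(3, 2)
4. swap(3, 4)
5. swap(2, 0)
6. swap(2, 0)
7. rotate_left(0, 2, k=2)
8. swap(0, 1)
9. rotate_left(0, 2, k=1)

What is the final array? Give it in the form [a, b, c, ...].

After 1 (reverse(0, 5)): [D, A, F, E, C, B]
After 2 (swap(4, 2)): [D, A, C, E, F, B]
After 3 (swap(3, 2)): [D, A, E, C, F, B]
After 4 (swap(3, 4)): [D, A, E, F, C, B]
After 5 (swap(2, 0)): [E, A, D, F, C, B]
After 6 (swap(2, 0)): [D, A, E, F, C, B]
After 7 (rotate_left(0, 2, k=2)): [E, D, A, F, C, B]
After 8 (swap(0, 1)): [D, E, A, F, C, B]
After 9 (rotate_left(0, 2, k=1)): [E, A, D, F, C, B]

Answer: [E, A, D, F, C, B]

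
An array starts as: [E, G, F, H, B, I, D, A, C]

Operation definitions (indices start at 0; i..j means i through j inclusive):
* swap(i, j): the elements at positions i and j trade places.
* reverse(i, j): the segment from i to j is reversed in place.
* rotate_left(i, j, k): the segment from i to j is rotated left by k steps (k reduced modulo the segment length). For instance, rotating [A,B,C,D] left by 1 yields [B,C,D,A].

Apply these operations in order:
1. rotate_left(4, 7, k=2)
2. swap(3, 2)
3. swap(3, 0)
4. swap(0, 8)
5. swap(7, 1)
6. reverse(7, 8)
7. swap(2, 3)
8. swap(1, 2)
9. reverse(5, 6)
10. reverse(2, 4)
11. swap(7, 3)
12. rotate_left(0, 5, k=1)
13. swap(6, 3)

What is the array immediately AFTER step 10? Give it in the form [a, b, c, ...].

After 1 (rotate_left(4, 7, k=2)): [E, G, F, H, D, A, B, I, C]
After 2 (swap(3, 2)): [E, G, H, F, D, A, B, I, C]
After 3 (swap(3, 0)): [F, G, H, E, D, A, B, I, C]
After 4 (swap(0, 8)): [C, G, H, E, D, A, B, I, F]
After 5 (swap(7, 1)): [C, I, H, E, D, A, B, G, F]
After 6 (reverse(7, 8)): [C, I, H, E, D, A, B, F, G]
After 7 (swap(2, 3)): [C, I, E, H, D, A, B, F, G]
After 8 (swap(1, 2)): [C, E, I, H, D, A, B, F, G]
After 9 (reverse(5, 6)): [C, E, I, H, D, B, A, F, G]
After 10 (reverse(2, 4)): [C, E, D, H, I, B, A, F, G]

Answer: [C, E, D, H, I, B, A, F, G]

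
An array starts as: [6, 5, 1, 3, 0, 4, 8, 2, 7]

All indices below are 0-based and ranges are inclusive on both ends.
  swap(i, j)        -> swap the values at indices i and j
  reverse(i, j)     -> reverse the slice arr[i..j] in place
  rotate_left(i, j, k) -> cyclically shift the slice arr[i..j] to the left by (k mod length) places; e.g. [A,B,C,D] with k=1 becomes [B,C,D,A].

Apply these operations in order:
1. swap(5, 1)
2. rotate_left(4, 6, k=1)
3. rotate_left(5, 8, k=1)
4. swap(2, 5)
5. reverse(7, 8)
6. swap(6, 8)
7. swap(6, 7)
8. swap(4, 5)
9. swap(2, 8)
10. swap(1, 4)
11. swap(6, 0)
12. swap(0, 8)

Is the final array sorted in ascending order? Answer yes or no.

After 1 (swap(5, 1)): [6, 4, 1, 3, 0, 5, 8, 2, 7]
After 2 (rotate_left(4, 6, k=1)): [6, 4, 1, 3, 5, 8, 0, 2, 7]
After 3 (rotate_left(5, 8, k=1)): [6, 4, 1, 3, 5, 0, 2, 7, 8]
After 4 (swap(2, 5)): [6, 4, 0, 3, 5, 1, 2, 7, 8]
After 5 (reverse(7, 8)): [6, 4, 0, 3, 5, 1, 2, 8, 7]
After 6 (swap(6, 8)): [6, 4, 0, 3, 5, 1, 7, 8, 2]
After 7 (swap(6, 7)): [6, 4, 0, 3, 5, 1, 8, 7, 2]
After 8 (swap(4, 5)): [6, 4, 0, 3, 1, 5, 8, 7, 2]
After 9 (swap(2, 8)): [6, 4, 2, 3, 1, 5, 8, 7, 0]
After 10 (swap(1, 4)): [6, 1, 2, 3, 4, 5, 8, 7, 0]
After 11 (swap(6, 0)): [8, 1, 2, 3, 4, 5, 6, 7, 0]
After 12 (swap(0, 8)): [0, 1, 2, 3, 4, 5, 6, 7, 8]

Answer: yes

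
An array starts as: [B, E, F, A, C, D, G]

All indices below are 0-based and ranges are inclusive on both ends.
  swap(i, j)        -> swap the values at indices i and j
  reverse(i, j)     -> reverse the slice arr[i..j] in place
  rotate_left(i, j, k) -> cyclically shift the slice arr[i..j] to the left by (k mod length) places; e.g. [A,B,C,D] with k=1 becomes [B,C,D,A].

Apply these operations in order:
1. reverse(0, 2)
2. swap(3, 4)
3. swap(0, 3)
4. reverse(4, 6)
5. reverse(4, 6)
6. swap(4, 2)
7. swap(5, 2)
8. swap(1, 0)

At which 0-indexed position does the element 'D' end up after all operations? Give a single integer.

After 1 (reverse(0, 2)): [F, E, B, A, C, D, G]
After 2 (swap(3, 4)): [F, E, B, C, A, D, G]
After 3 (swap(0, 3)): [C, E, B, F, A, D, G]
After 4 (reverse(4, 6)): [C, E, B, F, G, D, A]
After 5 (reverse(4, 6)): [C, E, B, F, A, D, G]
After 6 (swap(4, 2)): [C, E, A, F, B, D, G]
After 7 (swap(5, 2)): [C, E, D, F, B, A, G]
After 8 (swap(1, 0)): [E, C, D, F, B, A, G]

Answer: 2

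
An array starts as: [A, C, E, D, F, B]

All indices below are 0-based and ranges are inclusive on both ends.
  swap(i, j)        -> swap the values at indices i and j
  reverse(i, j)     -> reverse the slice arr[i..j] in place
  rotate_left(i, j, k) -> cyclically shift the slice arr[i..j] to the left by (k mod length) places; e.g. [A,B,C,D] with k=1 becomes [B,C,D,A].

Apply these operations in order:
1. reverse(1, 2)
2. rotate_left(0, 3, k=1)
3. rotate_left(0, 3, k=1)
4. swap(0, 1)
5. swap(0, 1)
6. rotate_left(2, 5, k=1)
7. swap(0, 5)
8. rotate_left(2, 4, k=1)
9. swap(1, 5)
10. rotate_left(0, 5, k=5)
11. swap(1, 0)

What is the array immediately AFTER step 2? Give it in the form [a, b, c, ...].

After 1 (reverse(1, 2)): [A, E, C, D, F, B]
After 2 (rotate_left(0, 3, k=1)): [E, C, D, A, F, B]

Answer: [E, C, D, A, F, B]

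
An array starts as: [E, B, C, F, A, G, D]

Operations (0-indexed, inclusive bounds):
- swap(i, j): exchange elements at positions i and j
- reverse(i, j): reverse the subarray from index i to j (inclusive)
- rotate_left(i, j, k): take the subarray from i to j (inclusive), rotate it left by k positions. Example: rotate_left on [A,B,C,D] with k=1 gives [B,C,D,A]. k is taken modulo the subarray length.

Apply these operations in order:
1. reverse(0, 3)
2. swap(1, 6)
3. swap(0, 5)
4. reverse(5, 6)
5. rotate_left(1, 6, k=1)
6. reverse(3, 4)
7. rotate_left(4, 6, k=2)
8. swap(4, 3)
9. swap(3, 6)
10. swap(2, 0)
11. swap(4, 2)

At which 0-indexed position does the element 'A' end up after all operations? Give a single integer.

After 1 (reverse(0, 3)): [F, C, B, E, A, G, D]
After 2 (swap(1, 6)): [F, D, B, E, A, G, C]
After 3 (swap(0, 5)): [G, D, B, E, A, F, C]
After 4 (reverse(5, 6)): [G, D, B, E, A, C, F]
After 5 (rotate_left(1, 6, k=1)): [G, B, E, A, C, F, D]
After 6 (reverse(3, 4)): [G, B, E, C, A, F, D]
After 7 (rotate_left(4, 6, k=2)): [G, B, E, C, D, A, F]
After 8 (swap(4, 3)): [G, B, E, D, C, A, F]
After 9 (swap(3, 6)): [G, B, E, F, C, A, D]
After 10 (swap(2, 0)): [E, B, G, F, C, A, D]
After 11 (swap(4, 2)): [E, B, C, F, G, A, D]

Answer: 5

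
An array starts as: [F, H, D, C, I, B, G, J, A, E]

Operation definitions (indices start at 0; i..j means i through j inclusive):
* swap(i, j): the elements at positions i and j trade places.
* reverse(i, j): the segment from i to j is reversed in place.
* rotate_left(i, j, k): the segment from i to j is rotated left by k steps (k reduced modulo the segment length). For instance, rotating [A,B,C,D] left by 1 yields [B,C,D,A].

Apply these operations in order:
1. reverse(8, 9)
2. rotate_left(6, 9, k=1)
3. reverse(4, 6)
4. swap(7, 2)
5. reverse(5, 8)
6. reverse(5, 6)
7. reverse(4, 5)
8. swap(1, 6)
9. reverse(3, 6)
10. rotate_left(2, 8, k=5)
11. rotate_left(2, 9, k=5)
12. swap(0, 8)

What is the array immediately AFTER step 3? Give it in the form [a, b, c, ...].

Answer: [F, H, D, C, J, B, I, E, A, G]

Derivation:
After 1 (reverse(8, 9)): [F, H, D, C, I, B, G, J, E, A]
After 2 (rotate_left(6, 9, k=1)): [F, H, D, C, I, B, J, E, A, G]
After 3 (reverse(4, 6)): [F, H, D, C, J, B, I, E, A, G]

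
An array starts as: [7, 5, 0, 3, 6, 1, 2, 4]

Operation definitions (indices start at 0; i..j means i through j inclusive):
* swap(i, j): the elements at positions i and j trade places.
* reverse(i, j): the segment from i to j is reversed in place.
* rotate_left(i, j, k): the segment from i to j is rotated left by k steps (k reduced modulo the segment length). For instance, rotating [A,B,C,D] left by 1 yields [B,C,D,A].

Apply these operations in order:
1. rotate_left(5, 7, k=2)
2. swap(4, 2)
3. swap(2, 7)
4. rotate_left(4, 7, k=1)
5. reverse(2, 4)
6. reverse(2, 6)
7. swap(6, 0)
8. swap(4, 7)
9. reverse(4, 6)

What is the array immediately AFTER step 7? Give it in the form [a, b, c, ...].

Answer: [4, 5, 6, 1, 2, 3, 7, 0]

Derivation:
After 1 (rotate_left(5, 7, k=2)): [7, 5, 0, 3, 6, 4, 1, 2]
After 2 (swap(4, 2)): [7, 5, 6, 3, 0, 4, 1, 2]
After 3 (swap(2, 7)): [7, 5, 2, 3, 0, 4, 1, 6]
After 4 (rotate_left(4, 7, k=1)): [7, 5, 2, 3, 4, 1, 6, 0]
After 5 (reverse(2, 4)): [7, 5, 4, 3, 2, 1, 6, 0]
After 6 (reverse(2, 6)): [7, 5, 6, 1, 2, 3, 4, 0]
After 7 (swap(6, 0)): [4, 5, 6, 1, 2, 3, 7, 0]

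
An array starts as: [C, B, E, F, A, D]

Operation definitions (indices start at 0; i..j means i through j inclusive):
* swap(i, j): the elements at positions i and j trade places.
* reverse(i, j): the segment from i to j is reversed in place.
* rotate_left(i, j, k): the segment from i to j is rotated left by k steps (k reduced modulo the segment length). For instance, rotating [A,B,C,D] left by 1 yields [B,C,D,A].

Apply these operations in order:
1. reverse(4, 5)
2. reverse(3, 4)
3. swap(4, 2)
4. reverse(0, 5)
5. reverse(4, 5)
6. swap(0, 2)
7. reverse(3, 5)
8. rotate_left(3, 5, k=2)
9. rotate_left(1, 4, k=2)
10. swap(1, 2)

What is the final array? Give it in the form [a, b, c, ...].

After 1 (reverse(4, 5)): [C, B, E, F, D, A]
After 2 (reverse(3, 4)): [C, B, E, D, F, A]
After 3 (swap(4, 2)): [C, B, F, D, E, A]
After 4 (reverse(0, 5)): [A, E, D, F, B, C]
After 5 (reverse(4, 5)): [A, E, D, F, C, B]
After 6 (swap(0, 2)): [D, E, A, F, C, B]
After 7 (reverse(3, 5)): [D, E, A, B, C, F]
After 8 (rotate_left(3, 5, k=2)): [D, E, A, F, B, C]
After 9 (rotate_left(1, 4, k=2)): [D, F, B, E, A, C]
After 10 (swap(1, 2)): [D, B, F, E, A, C]

Answer: [D, B, F, E, A, C]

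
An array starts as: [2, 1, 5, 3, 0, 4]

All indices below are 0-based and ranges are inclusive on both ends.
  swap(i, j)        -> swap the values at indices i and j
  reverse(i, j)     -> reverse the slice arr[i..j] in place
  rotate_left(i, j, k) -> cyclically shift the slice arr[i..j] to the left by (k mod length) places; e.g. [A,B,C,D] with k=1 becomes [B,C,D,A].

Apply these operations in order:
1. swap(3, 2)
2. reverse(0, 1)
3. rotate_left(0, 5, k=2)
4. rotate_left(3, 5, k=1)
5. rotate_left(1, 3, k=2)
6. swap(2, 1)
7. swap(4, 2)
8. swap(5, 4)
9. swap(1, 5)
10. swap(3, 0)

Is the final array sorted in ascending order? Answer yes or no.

After 1 (swap(3, 2)): [2, 1, 3, 5, 0, 4]
After 2 (reverse(0, 1)): [1, 2, 3, 5, 0, 4]
After 3 (rotate_left(0, 5, k=2)): [3, 5, 0, 4, 1, 2]
After 4 (rotate_left(3, 5, k=1)): [3, 5, 0, 1, 2, 4]
After 5 (rotate_left(1, 3, k=2)): [3, 1, 5, 0, 2, 4]
After 6 (swap(2, 1)): [3, 5, 1, 0, 2, 4]
After 7 (swap(4, 2)): [3, 5, 2, 0, 1, 4]
After 8 (swap(5, 4)): [3, 5, 2, 0, 4, 1]
After 9 (swap(1, 5)): [3, 1, 2, 0, 4, 5]
After 10 (swap(3, 0)): [0, 1, 2, 3, 4, 5]

Answer: yes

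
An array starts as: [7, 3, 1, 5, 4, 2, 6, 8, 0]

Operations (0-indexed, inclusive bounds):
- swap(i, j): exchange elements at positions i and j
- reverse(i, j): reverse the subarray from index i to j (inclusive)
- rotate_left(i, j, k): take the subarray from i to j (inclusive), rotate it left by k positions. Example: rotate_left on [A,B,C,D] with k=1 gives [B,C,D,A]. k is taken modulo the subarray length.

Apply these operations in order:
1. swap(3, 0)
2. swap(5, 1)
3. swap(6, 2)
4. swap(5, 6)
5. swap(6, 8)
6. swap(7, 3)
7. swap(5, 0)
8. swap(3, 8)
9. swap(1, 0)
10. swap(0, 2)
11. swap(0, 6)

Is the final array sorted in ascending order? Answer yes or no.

Answer: yes

Derivation:
After 1 (swap(3, 0)): [5, 3, 1, 7, 4, 2, 6, 8, 0]
After 2 (swap(5, 1)): [5, 2, 1, 7, 4, 3, 6, 8, 0]
After 3 (swap(6, 2)): [5, 2, 6, 7, 4, 3, 1, 8, 0]
After 4 (swap(5, 6)): [5, 2, 6, 7, 4, 1, 3, 8, 0]
After 5 (swap(6, 8)): [5, 2, 6, 7, 4, 1, 0, 8, 3]
After 6 (swap(7, 3)): [5, 2, 6, 8, 4, 1, 0, 7, 3]
After 7 (swap(5, 0)): [1, 2, 6, 8, 4, 5, 0, 7, 3]
After 8 (swap(3, 8)): [1, 2, 6, 3, 4, 5, 0, 7, 8]
After 9 (swap(1, 0)): [2, 1, 6, 3, 4, 5, 0, 7, 8]
After 10 (swap(0, 2)): [6, 1, 2, 3, 4, 5, 0, 7, 8]
After 11 (swap(0, 6)): [0, 1, 2, 3, 4, 5, 6, 7, 8]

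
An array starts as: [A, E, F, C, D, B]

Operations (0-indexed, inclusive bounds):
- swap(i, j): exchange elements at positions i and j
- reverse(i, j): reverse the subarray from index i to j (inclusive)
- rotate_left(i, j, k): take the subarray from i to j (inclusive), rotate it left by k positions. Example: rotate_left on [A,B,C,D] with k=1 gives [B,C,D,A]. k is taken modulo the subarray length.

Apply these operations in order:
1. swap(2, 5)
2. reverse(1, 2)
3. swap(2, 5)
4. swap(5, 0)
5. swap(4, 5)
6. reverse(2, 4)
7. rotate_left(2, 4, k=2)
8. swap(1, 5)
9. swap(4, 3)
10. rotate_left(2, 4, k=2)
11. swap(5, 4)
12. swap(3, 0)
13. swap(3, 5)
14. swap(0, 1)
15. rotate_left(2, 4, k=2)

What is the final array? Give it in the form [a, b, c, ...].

After 1 (swap(2, 5)): [A, E, B, C, D, F]
After 2 (reverse(1, 2)): [A, B, E, C, D, F]
After 3 (swap(2, 5)): [A, B, F, C, D, E]
After 4 (swap(5, 0)): [E, B, F, C, D, A]
After 5 (swap(4, 5)): [E, B, F, C, A, D]
After 6 (reverse(2, 4)): [E, B, A, C, F, D]
After 7 (rotate_left(2, 4, k=2)): [E, B, F, A, C, D]
After 8 (swap(1, 5)): [E, D, F, A, C, B]
After 9 (swap(4, 3)): [E, D, F, C, A, B]
After 10 (rotate_left(2, 4, k=2)): [E, D, A, F, C, B]
After 11 (swap(5, 4)): [E, D, A, F, B, C]
After 12 (swap(3, 0)): [F, D, A, E, B, C]
After 13 (swap(3, 5)): [F, D, A, C, B, E]
After 14 (swap(0, 1)): [D, F, A, C, B, E]
After 15 (rotate_left(2, 4, k=2)): [D, F, B, A, C, E]

Answer: [D, F, B, A, C, E]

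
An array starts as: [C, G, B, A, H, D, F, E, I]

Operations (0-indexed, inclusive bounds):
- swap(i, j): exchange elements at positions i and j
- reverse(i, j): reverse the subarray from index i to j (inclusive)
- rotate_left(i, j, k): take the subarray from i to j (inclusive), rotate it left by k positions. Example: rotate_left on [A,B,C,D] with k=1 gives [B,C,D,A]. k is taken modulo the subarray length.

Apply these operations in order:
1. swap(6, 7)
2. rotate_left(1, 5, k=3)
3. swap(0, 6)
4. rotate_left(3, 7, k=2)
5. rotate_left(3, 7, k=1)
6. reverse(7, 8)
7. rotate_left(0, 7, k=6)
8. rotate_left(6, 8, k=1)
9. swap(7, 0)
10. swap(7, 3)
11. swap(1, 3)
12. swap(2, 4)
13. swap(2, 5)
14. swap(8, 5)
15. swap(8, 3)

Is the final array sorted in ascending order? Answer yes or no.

Answer: yes

Derivation:
After 1 (swap(6, 7)): [C, G, B, A, H, D, E, F, I]
After 2 (rotate_left(1, 5, k=3)): [C, H, D, G, B, A, E, F, I]
After 3 (swap(0, 6)): [E, H, D, G, B, A, C, F, I]
After 4 (rotate_left(3, 7, k=2)): [E, H, D, A, C, F, G, B, I]
After 5 (rotate_left(3, 7, k=1)): [E, H, D, C, F, G, B, A, I]
After 6 (reverse(7, 8)): [E, H, D, C, F, G, B, I, A]
After 7 (rotate_left(0, 7, k=6)): [B, I, E, H, D, C, F, G, A]
After 8 (rotate_left(6, 8, k=1)): [B, I, E, H, D, C, G, A, F]
After 9 (swap(7, 0)): [A, I, E, H, D, C, G, B, F]
After 10 (swap(7, 3)): [A, I, E, B, D, C, G, H, F]
After 11 (swap(1, 3)): [A, B, E, I, D, C, G, H, F]
After 12 (swap(2, 4)): [A, B, D, I, E, C, G, H, F]
After 13 (swap(2, 5)): [A, B, C, I, E, D, G, H, F]
After 14 (swap(8, 5)): [A, B, C, I, E, F, G, H, D]
After 15 (swap(8, 3)): [A, B, C, D, E, F, G, H, I]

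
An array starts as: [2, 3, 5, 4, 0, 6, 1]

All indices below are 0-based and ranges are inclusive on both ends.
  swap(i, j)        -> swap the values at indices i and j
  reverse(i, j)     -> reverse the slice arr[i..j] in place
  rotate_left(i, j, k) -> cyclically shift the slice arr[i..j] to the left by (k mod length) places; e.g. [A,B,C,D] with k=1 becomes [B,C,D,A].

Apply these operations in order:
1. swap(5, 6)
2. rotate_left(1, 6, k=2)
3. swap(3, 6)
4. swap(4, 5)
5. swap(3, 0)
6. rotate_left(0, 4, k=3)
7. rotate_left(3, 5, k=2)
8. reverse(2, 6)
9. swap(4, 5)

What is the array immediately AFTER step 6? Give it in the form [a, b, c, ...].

After 1 (swap(5, 6)): [2, 3, 5, 4, 0, 1, 6]
After 2 (rotate_left(1, 6, k=2)): [2, 4, 0, 1, 6, 3, 5]
After 3 (swap(3, 6)): [2, 4, 0, 5, 6, 3, 1]
After 4 (swap(4, 5)): [2, 4, 0, 5, 3, 6, 1]
After 5 (swap(3, 0)): [5, 4, 0, 2, 3, 6, 1]
After 6 (rotate_left(0, 4, k=3)): [2, 3, 5, 4, 0, 6, 1]

Answer: [2, 3, 5, 4, 0, 6, 1]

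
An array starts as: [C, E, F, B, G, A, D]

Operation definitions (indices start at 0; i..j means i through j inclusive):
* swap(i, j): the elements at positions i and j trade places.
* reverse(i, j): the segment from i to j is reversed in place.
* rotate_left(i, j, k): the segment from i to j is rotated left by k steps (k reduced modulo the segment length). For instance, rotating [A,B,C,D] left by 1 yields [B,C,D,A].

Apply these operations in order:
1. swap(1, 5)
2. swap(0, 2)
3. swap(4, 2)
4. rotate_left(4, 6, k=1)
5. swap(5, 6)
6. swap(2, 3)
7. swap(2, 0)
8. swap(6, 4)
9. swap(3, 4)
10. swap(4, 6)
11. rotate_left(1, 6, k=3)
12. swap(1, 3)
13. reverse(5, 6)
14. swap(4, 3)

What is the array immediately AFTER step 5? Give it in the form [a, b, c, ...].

Answer: [F, A, G, B, E, C, D]

Derivation:
After 1 (swap(1, 5)): [C, A, F, B, G, E, D]
After 2 (swap(0, 2)): [F, A, C, B, G, E, D]
After 3 (swap(4, 2)): [F, A, G, B, C, E, D]
After 4 (rotate_left(4, 6, k=1)): [F, A, G, B, E, D, C]
After 5 (swap(5, 6)): [F, A, G, B, E, C, D]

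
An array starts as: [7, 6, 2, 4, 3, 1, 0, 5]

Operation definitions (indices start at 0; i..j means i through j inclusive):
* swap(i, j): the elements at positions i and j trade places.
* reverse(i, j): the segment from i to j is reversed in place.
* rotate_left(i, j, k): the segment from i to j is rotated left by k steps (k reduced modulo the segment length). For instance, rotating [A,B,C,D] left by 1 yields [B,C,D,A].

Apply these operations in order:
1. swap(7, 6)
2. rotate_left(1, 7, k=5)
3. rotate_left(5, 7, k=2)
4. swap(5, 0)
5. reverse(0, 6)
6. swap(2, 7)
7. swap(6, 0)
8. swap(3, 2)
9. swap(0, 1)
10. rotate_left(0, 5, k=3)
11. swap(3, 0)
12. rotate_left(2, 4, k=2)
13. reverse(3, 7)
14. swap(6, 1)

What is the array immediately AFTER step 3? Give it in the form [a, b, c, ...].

Answer: [7, 5, 0, 6, 2, 1, 4, 3]

Derivation:
After 1 (swap(7, 6)): [7, 6, 2, 4, 3, 1, 5, 0]
After 2 (rotate_left(1, 7, k=5)): [7, 5, 0, 6, 2, 4, 3, 1]
After 3 (rotate_left(5, 7, k=2)): [7, 5, 0, 6, 2, 1, 4, 3]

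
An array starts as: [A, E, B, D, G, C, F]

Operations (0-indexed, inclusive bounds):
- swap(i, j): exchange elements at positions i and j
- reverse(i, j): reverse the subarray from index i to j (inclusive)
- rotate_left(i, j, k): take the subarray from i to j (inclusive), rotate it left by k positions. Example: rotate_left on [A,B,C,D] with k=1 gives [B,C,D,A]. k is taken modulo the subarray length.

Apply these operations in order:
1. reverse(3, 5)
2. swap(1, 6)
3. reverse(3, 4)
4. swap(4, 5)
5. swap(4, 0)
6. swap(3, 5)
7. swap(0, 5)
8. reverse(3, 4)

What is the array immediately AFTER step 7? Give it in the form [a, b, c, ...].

After 1 (reverse(3, 5)): [A, E, B, C, G, D, F]
After 2 (swap(1, 6)): [A, F, B, C, G, D, E]
After 3 (reverse(3, 4)): [A, F, B, G, C, D, E]
After 4 (swap(4, 5)): [A, F, B, G, D, C, E]
After 5 (swap(4, 0)): [D, F, B, G, A, C, E]
After 6 (swap(3, 5)): [D, F, B, C, A, G, E]
After 7 (swap(0, 5)): [G, F, B, C, A, D, E]

Answer: [G, F, B, C, A, D, E]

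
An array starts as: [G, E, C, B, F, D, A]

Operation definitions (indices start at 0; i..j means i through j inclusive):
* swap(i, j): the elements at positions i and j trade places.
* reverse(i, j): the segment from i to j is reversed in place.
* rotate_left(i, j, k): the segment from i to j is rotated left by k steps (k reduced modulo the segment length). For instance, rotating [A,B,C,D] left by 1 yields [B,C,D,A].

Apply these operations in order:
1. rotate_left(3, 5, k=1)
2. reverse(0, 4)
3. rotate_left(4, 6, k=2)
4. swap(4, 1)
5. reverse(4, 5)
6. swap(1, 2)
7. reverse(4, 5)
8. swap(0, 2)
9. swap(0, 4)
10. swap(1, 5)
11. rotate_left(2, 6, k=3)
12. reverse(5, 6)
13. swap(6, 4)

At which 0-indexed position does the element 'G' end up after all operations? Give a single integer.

Answer: 1

Derivation:
After 1 (rotate_left(3, 5, k=1)): [G, E, C, F, D, B, A]
After 2 (reverse(0, 4)): [D, F, C, E, G, B, A]
After 3 (rotate_left(4, 6, k=2)): [D, F, C, E, A, G, B]
After 4 (swap(4, 1)): [D, A, C, E, F, G, B]
After 5 (reverse(4, 5)): [D, A, C, E, G, F, B]
After 6 (swap(1, 2)): [D, C, A, E, G, F, B]
After 7 (reverse(4, 5)): [D, C, A, E, F, G, B]
After 8 (swap(0, 2)): [A, C, D, E, F, G, B]
After 9 (swap(0, 4)): [F, C, D, E, A, G, B]
After 10 (swap(1, 5)): [F, G, D, E, A, C, B]
After 11 (rotate_left(2, 6, k=3)): [F, G, C, B, D, E, A]
After 12 (reverse(5, 6)): [F, G, C, B, D, A, E]
After 13 (swap(6, 4)): [F, G, C, B, E, A, D]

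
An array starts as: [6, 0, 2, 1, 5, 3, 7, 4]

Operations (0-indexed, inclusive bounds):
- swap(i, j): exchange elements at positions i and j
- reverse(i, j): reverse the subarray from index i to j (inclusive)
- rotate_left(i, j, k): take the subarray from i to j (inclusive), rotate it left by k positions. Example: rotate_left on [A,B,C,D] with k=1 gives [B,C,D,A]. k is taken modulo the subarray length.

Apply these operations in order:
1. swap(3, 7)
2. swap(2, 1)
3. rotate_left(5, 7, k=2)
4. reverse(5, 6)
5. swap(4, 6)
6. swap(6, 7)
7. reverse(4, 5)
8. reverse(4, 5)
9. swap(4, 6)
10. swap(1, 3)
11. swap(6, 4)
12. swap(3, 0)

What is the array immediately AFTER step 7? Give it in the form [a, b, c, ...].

Answer: [6, 2, 0, 4, 3, 1, 7, 5]

Derivation:
After 1 (swap(3, 7)): [6, 0, 2, 4, 5, 3, 7, 1]
After 2 (swap(2, 1)): [6, 2, 0, 4, 5, 3, 7, 1]
After 3 (rotate_left(5, 7, k=2)): [6, 2, 0, 4, 5, 1, 3, 7]
After 4 (reverse(5, 6)): [6, 2, 0, 4, 5, 3, 1, 7]
After 5 (swap(4, 6)): [6, 2, 0, 4, 1, 3, 5, 7]
After 6 (swap(6, 7)): [6, 2, 0, 4, 1, 3, 7, 5]
After 7 (reverse(4, 5)): [6, 2, 0, 4, 3, 1, 7, 5]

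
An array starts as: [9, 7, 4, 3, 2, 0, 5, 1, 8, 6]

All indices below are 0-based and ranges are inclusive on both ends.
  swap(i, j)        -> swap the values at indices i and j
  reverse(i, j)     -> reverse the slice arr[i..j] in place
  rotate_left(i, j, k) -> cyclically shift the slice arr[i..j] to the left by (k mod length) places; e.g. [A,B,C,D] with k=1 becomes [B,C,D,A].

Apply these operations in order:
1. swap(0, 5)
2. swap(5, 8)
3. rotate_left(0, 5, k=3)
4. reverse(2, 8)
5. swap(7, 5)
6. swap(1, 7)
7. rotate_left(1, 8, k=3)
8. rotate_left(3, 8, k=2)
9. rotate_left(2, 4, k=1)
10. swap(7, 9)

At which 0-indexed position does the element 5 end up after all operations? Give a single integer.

After 1 (swap(0, 5)): [0, 7, 4, 3, 2, 9, 5, 1, 8, 6]
After 2 (swap(5, 8)): [0, 7, 4, 3, 2, 8, 5, 1, 9, 6]
After 3 (rotate_left(0, 5, k=3)): [3, 2, 8, 0, 7, 4, 5, 1, 9, 6]
After 4 (reverse(2, 8)): [3, 2, 9, 1, 5, 4, 7, 0, 8, 6]
After 5 (swap(7, 5)): [3, 2, 9, 1, 5, 0, 7, 4, 8, 6]
After 6 (swap(1, 7)): [3, 4, 9, 1, 5, 0, 7, 2, 8, 6]
After 7 (rotate_left(1, 8, k=3)): [3, 5, 0, 7, 2, 8, 4, 9, 1, 6]
After 8 (rotate_left(3, 8, k=2)): [3, 5, 0, 8, 4, 9, 1, 7, 2, 6]
After 9 (rotate_left(2, 4, k=1)): [3, 5, 8, 4, 0, 9, 1, 7, 2, 6]
After 10 (swap(7, 9)): [3, 5, 8, 4, 0, 9, 1, 6, 2, 7]

Answer: 1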